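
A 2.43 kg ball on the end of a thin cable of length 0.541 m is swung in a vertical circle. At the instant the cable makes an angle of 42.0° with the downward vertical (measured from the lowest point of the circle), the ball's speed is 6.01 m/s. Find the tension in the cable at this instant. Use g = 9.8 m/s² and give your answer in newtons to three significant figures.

Take the radial direction toward the centre of the circle as positive. The component of the weight along the string toward the centre is −mg cos φ (φ measured from the bottom), so Newton's second law along the string gives T − mg cos φ = m v²/r.
cos 42.0° = 0.7431, so T = m(v²/r + g cos φ) = 2.43 × ((6.01)²/0.541 + 9.8 × 0.7431) = 2.43 × (66.77 + (7.283)) = 2.43 × 74.05 = 179.9 N.

180 N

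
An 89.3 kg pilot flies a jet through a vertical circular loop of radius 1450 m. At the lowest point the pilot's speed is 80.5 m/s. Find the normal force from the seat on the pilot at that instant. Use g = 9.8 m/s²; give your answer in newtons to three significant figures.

1270 N

At the lowest point, N points up (toward the centre) and the weight mg points down (away from the centre), so the net inward force is N − mg = mv²/r.
N = m(v²/r + g) = 89.3 × ((80.5)²/1450 + 9.8) = 89.3 × (4.469 + 9.8) = 89.3 × 14.27 = 1274 N.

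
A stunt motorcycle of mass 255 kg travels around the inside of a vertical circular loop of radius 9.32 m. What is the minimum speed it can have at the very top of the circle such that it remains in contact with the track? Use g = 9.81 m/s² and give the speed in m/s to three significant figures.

9.56 m/s

At the highest point the centre is directly below, so both the weight and N act inward: N + mg = mv²/r.
At minimum speed N → 0, so mg = mv_min²/r ⇒ v_min = √(g r) = √(9.81 × 9.32) = 9.562 m/s.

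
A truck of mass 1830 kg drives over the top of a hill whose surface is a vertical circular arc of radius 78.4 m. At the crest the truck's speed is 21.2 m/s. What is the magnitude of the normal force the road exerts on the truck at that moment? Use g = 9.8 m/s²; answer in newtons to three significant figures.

7440 N

At the crest the centripetal acceleration points downward (toward the centre of the arc), so mg − N = mv²/r.
N = m(g − v²/r) = 1830 × (9.8 − (21.2)²/78.4) = 1830 × (9.8 − 5.733) = 1830 × 4.067 = 7443 N.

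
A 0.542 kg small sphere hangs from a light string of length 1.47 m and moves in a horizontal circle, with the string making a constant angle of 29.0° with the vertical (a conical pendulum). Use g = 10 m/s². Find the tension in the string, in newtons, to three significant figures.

6.20 N

Vertically the bob has no acceleration, so T cosθ = mg.
T = mg/cosθ = 0.542 × 10.0 / cos 29.0° = 5.420/0.8746 = 6.197 N.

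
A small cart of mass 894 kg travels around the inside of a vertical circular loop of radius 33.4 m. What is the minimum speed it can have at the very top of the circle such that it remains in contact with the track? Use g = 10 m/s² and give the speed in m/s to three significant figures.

18.3 m/s

At the top, both weight mg and N point toward the centre: N + mg = mv²/r.
At minimum speed N → 0, so mg = mv_min²/r ⇒ v_min = √(g r) = √(10.0 × 33.4) = 18.28 m/s.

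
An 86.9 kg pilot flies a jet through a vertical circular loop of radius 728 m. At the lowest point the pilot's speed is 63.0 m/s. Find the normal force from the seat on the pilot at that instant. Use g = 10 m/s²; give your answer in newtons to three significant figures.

1340 N

At the lowest point, N points up (toward the centre) and the weight mg points down (away from the centre), so the net inward force is N − mg = mv²/r.
N = m(v²/r + g) = 86.9 × ((63.0)²/728 + 10.0) = 86.9 × (5.452 + 10.0) = 86.9 × 15.45 = 1343 N.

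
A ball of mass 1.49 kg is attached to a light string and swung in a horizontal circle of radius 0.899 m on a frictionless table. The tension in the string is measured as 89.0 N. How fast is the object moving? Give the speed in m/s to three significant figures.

7.33 m/s

T = m v²/r ⇒ v = √(T r / m) = √(89.0 × 0.899 / 1.49) = √53.70 = 7.328 m/s.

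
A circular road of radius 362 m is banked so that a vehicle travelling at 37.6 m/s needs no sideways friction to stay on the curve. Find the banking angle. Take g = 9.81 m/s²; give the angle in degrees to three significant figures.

21.7°

For a frictionless banked turn: horizontally N sinθ = mv²/r and vertically N cosθ = mg.
Dividing: tanθ = v²/(r g) = (37.6)²/(362 × 9.81) = 1414/3551 = 0.3981.
θ = arctan(0.3981) = 21.71°.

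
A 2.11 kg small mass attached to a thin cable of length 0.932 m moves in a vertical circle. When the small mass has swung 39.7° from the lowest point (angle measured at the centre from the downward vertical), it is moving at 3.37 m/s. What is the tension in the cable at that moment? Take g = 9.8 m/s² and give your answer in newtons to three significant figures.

Take the radial direction toward the centre of the circle as positive. The component of the weight along the string toward the centre is −mg cos φ (φ measured from the bottom), so Newton's second law along the string gives T − mg cos φ = m v²/r.
cos 39.7° = 0.7694, so T = m(v²/r + g cos φ) = 2.11 × ((3.37)²/0.932 + 9.8 × 0.7694) = 2.11 × (12.19 + (7.540)) = 2.11 × 19.73 = 41.62 N.

41.6 N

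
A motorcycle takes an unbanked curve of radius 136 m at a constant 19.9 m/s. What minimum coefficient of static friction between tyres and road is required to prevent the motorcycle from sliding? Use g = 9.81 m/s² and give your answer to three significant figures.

0.297

Friction provides the centripetal force: μ_s m g = m v²/r, so μ_s = v²/(g r) = (19.90)²/(9.81 × 136) = 396.0/1334 = 0.2968.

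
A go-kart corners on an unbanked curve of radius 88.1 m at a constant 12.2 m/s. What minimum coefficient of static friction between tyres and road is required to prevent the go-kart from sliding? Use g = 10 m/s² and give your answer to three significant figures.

Friction provides the centripetal force: μ_s m g = m v²/r, so μ_s = v²/(g r) = (12.20)²/(10.0 × 88.1) = 148.8/881.0 = 0.1689.

0.169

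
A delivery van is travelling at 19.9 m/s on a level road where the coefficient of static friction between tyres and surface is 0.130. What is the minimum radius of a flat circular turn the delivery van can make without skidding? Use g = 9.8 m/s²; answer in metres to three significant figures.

311 m

At the limit, μ_s m g = m v²/r, so r_min = v²/(μ_s g) = (19.9)²/(0.130 × 9.8) = 396.0/1.274 = 310.8 m.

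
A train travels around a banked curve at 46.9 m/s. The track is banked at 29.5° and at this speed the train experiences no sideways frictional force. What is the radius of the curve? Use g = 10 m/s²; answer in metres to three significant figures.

Frictionless banking: tanθ = v²/(rg), so r = v²/(g tanθ).
r = (46.9)²/(10.0 × tan 29.5°) = 2200/(10.0 × 0.5658) = 2200/5.658 = 388.8 m.

389 m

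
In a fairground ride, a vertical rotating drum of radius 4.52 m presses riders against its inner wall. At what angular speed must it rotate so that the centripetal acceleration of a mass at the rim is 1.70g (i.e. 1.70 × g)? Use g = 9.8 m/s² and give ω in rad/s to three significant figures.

Centripetal acceleration a_c = ω²r. Setting ω²r = 1.70g:
ω = √(1.70g / r) = √(1.70 × 9.8 / 4.52) = √3.686 = 1.920 rad/s.

1.92 rad/s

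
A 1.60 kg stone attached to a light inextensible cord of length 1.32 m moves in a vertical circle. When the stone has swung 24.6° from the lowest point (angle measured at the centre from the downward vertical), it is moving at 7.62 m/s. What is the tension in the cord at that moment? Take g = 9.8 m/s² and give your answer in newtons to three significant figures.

Take the radial direction toward the centre of the circle as positive. The component of the weight along the string toward the centre is −mg cos φ (φ measured from the bottom), so Newton's second law along the string gives T − mg cos φ = m v²/r.
cos 24.6° = 0.9092, so T = m(v²/r + g cos φ) = 1.60 × ((7.62)²/1.32 + 9.8 × 0.9092) = 1.60 × (43.99 + (8.911)) = 1.60 × 52.90 = 84.64 N.

84.6 N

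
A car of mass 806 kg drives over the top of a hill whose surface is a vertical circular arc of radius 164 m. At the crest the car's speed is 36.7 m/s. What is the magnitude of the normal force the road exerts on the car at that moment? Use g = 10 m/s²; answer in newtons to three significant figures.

At the crest the centripetal acceleration points downward (toward the centre of the arc), so mg − N = mv²/r.
N = m(g − v²/r) = 806 × (10.0 − (36.7)²/164) = 806 × (10.0 − 8.213) = 806 × 1.787 = 1441 N.

1440 N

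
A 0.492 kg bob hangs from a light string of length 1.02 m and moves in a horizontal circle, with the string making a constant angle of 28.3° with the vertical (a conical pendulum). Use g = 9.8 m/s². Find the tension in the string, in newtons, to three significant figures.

Vertically the bob has no acceleration, so T cosθ = mg.
T = mg/cosθ = 0.492 × 9.8 / cos 28.3° = 4.822/0.8805 = 5.476 N.

5.48 N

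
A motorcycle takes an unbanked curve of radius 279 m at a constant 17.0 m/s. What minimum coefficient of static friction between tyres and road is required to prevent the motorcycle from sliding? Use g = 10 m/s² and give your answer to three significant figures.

Friction provides the centripetal force: μ_s m g = m v²/r, so μ_s = v²/(g r) = (17.00)²/(10.0 × 279) = 289.0/2790 = 0.1036.

0.104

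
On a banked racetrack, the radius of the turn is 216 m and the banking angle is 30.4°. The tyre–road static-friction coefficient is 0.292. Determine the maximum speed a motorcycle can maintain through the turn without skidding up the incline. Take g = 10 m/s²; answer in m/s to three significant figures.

At the maximum speed, friction acts down the slope at its limiting value f = μN. Radially (horizontal, toward centre): N sinθ + μN cosθ = mv²/r. Vertically: N cosθ − μN sinθ = mg.
Dividing: v² = r g (sinθ + μcosθ)/(cosθ − μsinθ).
sinθ + μcosθ = 0.5060 + 0.292×0.8625 = 0.7579; cosθ − μsinθ = 0.8625 − 0.292×0.5060 = 0.7148.
v² = 216 × 10.0 × 0.7579/0.7148 = 2290 m²/s², so v = 47.86 m/s.

47.9 m/s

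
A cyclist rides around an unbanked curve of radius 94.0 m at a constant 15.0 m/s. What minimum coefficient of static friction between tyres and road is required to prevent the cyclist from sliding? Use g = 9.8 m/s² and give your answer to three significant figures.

0.244

Friction provides the centripetal force: μ_s m g = m v²/r, so μ_s = v²/(g r) = (15.00)²/(9.8 × 94.0) = 225.0/921.2 = 0.2442.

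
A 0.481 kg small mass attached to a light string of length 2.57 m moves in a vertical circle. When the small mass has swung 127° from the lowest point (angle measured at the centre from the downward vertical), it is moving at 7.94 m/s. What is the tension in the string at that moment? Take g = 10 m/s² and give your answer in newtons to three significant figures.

Take the radial direction toward the centre of the circle as positive. The component of the weight along the string toward the centre is −mg cos φ (φ measured from the bottom), so Newton's second law along the string gives T − mg cos φ = m v²/r.
cos 127° = -0.6018, so T = m(v²/r + g cos φ) = 0.481 × ((7.94)²/2.57 + 10.0 × -0.6018) = 0.481 × (24.53 + (-6.018)) = 0.481 × 18.51 = 8.904 N.

8.90 N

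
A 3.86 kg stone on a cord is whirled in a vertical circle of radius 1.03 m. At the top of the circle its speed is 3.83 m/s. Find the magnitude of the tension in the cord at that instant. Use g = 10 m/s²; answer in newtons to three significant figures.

16.4 N

At the top, both T and the weight mg point inward (toward the centre), so T + mg = mv²/r.
T = m(v²/r − g) = 3.86 × ((3.83)²/1.03 − 10.0) = 3.86 × (14.24 − 10.0) = 3.86 × 4.242 = 16.37 N.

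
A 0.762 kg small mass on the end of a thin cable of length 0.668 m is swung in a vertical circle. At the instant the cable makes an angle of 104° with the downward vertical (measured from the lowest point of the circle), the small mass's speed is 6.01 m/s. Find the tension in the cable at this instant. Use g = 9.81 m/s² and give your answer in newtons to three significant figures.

Take the radial direction toward the centre of the circle as positive. The component of the weight along the string toward the centre is −mg cos φ (φ measured from the bottom), so Newton's second law along the string gives T − mg cos φ = m v²/r.
cos 104° = -0.2419, so T = m(v²/r + g cos φ) = 0.762 × ((6.01)²/0.668 + 9.81 × -0.2419) = 0.762 × (54.07 + (-2.373)) = 0.762 × 51.70 = 39.39 N.

39.4 N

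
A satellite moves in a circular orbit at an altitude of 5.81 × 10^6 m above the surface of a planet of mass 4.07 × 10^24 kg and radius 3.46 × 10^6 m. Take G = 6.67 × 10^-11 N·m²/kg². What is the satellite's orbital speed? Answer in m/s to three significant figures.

5410 m/s

Orbital radius r = R + h = 3.46 × 10^6 + 5.81 × 10^6 = 9.270 × 10^6 m.
Gravity supplies the centripetal force: G M m / r² = m v² / r, so v = √(GM/r).
v = √(6.67 × 10^-11 × 4.07 × 10^24 / 9.270 × 10^6) = √(2.928 × 10^7) = 5412 m/s.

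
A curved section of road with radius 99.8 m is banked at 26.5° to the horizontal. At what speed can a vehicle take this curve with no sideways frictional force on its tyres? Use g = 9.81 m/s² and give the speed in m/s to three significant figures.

On a frictionless banked curve, N sinθ = mv²/r and N cosθ = mg, so tanθ = v²/(rg).
v = √(r g tanθ) = √(99.8 × 9.81 × tan 26.5°) = √(99.8 × 9.81 × 0.4986) = √488.1 = 22.09 m/s.

22.1 m/s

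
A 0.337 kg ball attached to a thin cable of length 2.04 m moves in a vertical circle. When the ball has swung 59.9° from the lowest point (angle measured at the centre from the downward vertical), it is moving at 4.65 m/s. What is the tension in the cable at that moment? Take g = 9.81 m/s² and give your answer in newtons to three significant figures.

Take the radial direction toward the centre of the circle as positive. The component of the weight along the string toward the centre is −mg cos φ (φ measured from the bottom), so Newton's second law along the string gives T − mg cos φ = m v²/r.
cos 59.9° = 0.5015, so T = m(v²/r + g cos φ) = 0.337 × ((4.65)²/2.04 + 9.81 × 0.5015) = 0.337 × (10.60 + (4.920)) = 0.337 × 15.52 = 5.230 N.

5.23 N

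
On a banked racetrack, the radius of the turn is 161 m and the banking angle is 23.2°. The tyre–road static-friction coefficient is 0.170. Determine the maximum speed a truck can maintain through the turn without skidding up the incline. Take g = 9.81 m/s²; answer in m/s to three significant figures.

At the maximum speed, friction acts down the slope at its limiting value f = μN. Radially (horizontal, toward centre): N sinθ + μN cosθ = mv²/r. Vertically: N cosθ − μN sinθ = mg.
Dividing: v² = r g (sinθ + μcosθ)/(cosθ − μsinθ).
sinθ + μcosθ = 0.3939 + 0.170×0.9191 = 0.5502; cosθ − μsinθ = 0.9191 − 0.170×0.3939 = 0.8522.
v² = 161 × 9.81 × 0.5502/0.8522 = 1020 m²/s², so v = 31.93 m/s.

31.9 m/s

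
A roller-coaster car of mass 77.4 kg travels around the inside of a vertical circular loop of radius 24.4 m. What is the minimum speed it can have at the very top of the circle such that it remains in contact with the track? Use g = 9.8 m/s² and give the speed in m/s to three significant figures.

At the highest point the centre is directly below, so both the weight and N act inward: N + mg = mv²/r.
At minimum speed N → 0, so mg = mv_min²/r ⇒ v_min = √(g r) = √(9.8 × 24.4) = 15.46 m/s.

15.5 m/s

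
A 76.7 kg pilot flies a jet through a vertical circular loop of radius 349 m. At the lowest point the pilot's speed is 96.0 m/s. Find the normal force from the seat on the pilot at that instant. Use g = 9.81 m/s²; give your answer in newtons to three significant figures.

2780 N

At the lowest point, N points up (toward the centre) and the weight mg points down (away from the centre), so the net inward force is N − mg = mv²/r.
N = m(v²/r + g) = 76.7 × ((96.0)²/349 + 9.81) = 76.7 × (26.41 + 9.81) = 76.7 × 36.22 = 2778 N.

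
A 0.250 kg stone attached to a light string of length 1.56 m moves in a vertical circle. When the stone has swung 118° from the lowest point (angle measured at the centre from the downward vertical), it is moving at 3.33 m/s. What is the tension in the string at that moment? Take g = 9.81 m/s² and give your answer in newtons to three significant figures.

Take the radial direction toward the centre of the circle as positive. The component of the weight along the string toward the centre is −mg cos φ (φ measured from the bottom), so Newton's second law along the string gives T − mg cos φ = m v²/r.
cos 118° = -0.4695, so T = m(v²/r + g cos φ) = 0.250 × ((3.33)²/1.56 + 9.81 × -0.4695) = 0.250 × (7.108 + (-4.606)) = 0.250 × 2.503 = 0.6257 N.

0.626 N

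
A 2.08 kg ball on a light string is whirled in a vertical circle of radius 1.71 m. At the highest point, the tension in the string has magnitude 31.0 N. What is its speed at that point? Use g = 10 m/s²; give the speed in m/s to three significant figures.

6.53 m/s

At the top, T + mg = mv²/r, so v = √(r(T/m + g)) = √(1.71 × (31.0/2.08 + 10.0)) = √(1.71 × 24.90) = √42.59 = 6.526 m/s.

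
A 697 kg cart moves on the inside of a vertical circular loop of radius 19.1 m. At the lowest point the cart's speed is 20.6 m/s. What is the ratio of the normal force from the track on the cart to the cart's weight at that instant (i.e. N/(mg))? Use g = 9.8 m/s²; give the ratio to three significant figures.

At the bottom, N − mg = mv²/r, so N = m(v²/r + g) and N/(mg) = v²/(rg) + 1 = (20.6)²/(19.1 × 9.8) + 1 = 2.267 + 1 = 3.267.

3.27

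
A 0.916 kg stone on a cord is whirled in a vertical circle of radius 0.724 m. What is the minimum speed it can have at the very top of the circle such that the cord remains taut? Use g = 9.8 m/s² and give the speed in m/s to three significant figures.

At the highest point the centre is directly below, so both the weight and T act inward: T + mg = mv²/r.
At minimum speed T → 0, so mg = mv_min²/r ⇒ v_min = √(g r) = √(9.8 × 0.724) = 2.664 m/s.

2.66 m/s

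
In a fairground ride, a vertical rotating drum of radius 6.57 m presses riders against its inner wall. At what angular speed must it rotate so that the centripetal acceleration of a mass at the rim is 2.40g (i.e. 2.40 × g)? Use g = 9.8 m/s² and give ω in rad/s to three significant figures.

1.89 rad/s

Centripetal acceleration a_c = ω²r. Setting ω²r = 2.40g:
ω = √(2.40g / r) = √(2.40 × 9.8 / 6.57) = √3.580 = 1.892 rad/s.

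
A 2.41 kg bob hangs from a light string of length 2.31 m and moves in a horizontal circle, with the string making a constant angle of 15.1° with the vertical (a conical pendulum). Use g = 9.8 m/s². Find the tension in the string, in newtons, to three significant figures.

24.5 N

Vertically the bob has no acceleration, so T cosθ = mg.
T = mg/cosθ = 2.41 × 9.8 / cos 15.1° = 23.62/0.9655 = 24.46 N.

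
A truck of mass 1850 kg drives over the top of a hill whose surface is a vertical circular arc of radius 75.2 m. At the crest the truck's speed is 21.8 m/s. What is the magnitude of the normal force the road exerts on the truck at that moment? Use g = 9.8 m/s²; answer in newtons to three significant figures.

At the crest the centripetal acceleration points downward (toward the centre of the arc), so mg − N = mv²/r.
N = m(g − v²/r) = 1850 × (9.8 − (21.8)²/75.2) = 1850 × (9.8 − 6.320) = 1850 × 3.480 = 6439 N.

6440 N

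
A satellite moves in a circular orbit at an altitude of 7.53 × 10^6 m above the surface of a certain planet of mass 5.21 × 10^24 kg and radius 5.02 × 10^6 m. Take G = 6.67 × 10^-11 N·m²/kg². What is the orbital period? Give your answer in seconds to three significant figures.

15000 s

r = R + h = 5.02 × 10^6 + 7.53 × 10^6 = 1.255 × 10^7 m. Gravity provides the centripetal force: G M m / r² = m v² / r ⇒ v = √(GM/r) = 5262 m/s.
T = 2πr/v = 2π × 1.255 × 10^7 / 5262 = 14990 s.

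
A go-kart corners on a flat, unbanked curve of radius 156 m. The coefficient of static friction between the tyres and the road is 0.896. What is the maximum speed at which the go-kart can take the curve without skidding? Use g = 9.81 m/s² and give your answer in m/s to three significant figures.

37.0 m/s

The only inward force on a level bend is static friction, so at the limit f_s = μ_s N = μ_s m g = m v²/r.
Mass cancels: v_max = √(μ_s g r) = √(0.896 × 9.81 × 156) = √1371 = 37.03 m/s.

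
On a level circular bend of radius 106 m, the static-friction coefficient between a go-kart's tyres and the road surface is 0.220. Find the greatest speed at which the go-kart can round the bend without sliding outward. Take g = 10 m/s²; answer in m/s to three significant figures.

Friction provides the centripetal force on a flat curve. At maximum speed it is at its limiting value: μ_s m g = m v²/r.
Mass cancels: v_max = √(μ_s g r) = √(0.220 × 10.0 × 106) = √233.2 = 15.27 m/s.

15.3 m/s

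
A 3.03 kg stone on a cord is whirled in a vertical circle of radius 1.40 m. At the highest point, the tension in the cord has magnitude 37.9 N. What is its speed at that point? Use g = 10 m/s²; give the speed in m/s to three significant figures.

At the top, T + mg = mv²/r, so v = √(r(T/m + g)) = √(1.40 × (37.9/3.03 + 10.0)) = √(1.40 × 22.51) = √31.51 = 5.614 m/s.

5.61 m/s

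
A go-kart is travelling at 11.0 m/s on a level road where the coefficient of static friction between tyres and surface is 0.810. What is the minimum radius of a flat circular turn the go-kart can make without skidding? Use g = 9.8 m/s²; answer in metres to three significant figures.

At the limit, μ_s m g = m v²/r, so r_min = v²/(μ_s g) = (11.0)²/(0.810 × 9.8) = 121.0/7.938 = 15.24 m.

15.2 m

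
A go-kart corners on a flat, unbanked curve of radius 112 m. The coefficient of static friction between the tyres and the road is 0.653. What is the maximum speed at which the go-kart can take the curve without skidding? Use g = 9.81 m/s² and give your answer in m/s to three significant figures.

26.8 m/s

Friction provides the centripetal force on a flat curve. At maximum speed it is at its limiting value: μ_s m g = m v²/r.
Mass cancels: v_max = √(μ_s g r) = √(0.653 × 9.81 × 112) = √717.5 = 26.79 m/s.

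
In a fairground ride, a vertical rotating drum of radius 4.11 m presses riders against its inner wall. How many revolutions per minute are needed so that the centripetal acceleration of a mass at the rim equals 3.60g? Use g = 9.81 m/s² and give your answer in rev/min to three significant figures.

Require ω²r = 3.60g, so ω = √(3.60 × 9.81/4.11) = 2.931 rad/s.
In rev/min: ω × 60/(2π) = 2.931 × 60/(2π) = 27.99 rev/min.

28.0 rev/min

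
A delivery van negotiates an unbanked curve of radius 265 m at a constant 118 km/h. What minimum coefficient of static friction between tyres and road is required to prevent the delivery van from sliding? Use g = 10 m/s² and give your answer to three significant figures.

0.405

v = 118/3.6 = 32.78 m/s.
Friction provides the centripetal force: μ_s m g = m v²/r, so μ_s = v²/(g r) = (32.78)²/(10.0 × 265) = 1074/2650 = 0.4054.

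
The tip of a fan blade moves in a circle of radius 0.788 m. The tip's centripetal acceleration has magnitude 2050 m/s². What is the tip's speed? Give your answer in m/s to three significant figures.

40.2 m/s

a_c = v²/r ⇒ v = √(a_c · r) = √(2050 × 0.788) = √1615 = 40.19 m/s.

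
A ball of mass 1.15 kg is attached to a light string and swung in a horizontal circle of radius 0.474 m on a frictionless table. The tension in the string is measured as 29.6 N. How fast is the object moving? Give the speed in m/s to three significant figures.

T = m v²/r ⇒ v = √(T r / m) = √(29.6 × 0.474 / 1.15) = √12.20 = 3.493 m/s.

3.49 m/s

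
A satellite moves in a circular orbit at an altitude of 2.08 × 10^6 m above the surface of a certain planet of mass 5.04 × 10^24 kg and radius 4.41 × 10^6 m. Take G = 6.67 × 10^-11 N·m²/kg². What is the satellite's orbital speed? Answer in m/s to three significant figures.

7200 m/s

Orbital radius r = R + h = 4.41 × 10^6 + 2.08 × 10^6 = 6.490 × 10^6 m.
Gravity supplies the centripetal force: G M m / r² = m v² / r, so v = √(GM/r).
v = √(6.67 × 10^-11 × 5.04 × 10^24 / 6.490 × 10^6) = √(5.180 × 10^7) = 7197 m/s.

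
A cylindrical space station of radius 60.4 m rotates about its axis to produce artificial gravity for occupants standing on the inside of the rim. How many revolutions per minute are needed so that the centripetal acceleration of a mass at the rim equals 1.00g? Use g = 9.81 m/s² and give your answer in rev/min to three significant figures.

3.85 rev/min

Require ω²r = 1.00g, so ω = √(1.00 × 9.81/60.4) = 0.4030 rad/s.
In rev/min: ω × 60/(2π) = 0.4030 × 60/(2π) = 3.848 rev/min.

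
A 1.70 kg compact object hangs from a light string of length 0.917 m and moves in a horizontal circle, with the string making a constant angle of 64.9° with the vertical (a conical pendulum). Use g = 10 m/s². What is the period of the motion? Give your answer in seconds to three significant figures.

1.24 s

r = L sinθ = 0.8304 m. From T sinθ = mω²r and T cosθ = mg: tanθ = ω²r/g, so ω² = g tanθ / r = g/(L cosθ).
ω = √(g/(L cosθ)) = √(10.0/(0.917 × 0.4242)) = √25.71 = 5.070 rad/s.
Period = 2π/ω = 1.239 s.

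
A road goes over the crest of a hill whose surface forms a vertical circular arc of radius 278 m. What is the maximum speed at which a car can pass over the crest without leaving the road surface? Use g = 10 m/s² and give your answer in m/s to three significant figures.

52.7 m/s

At the crest the centre of the circle is below the car, so the net downward (centripetal) force is mg − N = mv²/r.
The car leaves the road when N → 0, giving v_max = √(g r) = √(10.0 × 278) = 52.73 m/s.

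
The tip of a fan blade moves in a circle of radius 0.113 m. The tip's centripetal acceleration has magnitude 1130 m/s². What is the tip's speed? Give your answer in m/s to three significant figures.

a_c = v²/r ⇒ v = √(a_c · r) = √(1130 × 0.113) = √127.7 = 11.30 m/s.

11.3 m/s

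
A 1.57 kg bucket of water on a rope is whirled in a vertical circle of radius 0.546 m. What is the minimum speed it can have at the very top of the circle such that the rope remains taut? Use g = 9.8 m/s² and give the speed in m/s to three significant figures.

At the top, both weight mg and T point toward the centre: T + mg = mv²/r.
At minimum speed T → 0, so mg = mv_min²/r ⇒ v_min = √(g r) = √(9.8 × 0.546) = 2.313 m/s.

2.31 m/s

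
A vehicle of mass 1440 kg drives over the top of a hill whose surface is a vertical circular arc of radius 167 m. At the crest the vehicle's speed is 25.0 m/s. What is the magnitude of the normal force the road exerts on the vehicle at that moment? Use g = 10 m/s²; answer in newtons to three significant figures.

9010 N

At the crest the centripetal acceleration points downward (toward the centre of the arc), so mg − N = mv²/r.
N = m(g − v²/r) = 1440 × (10.0 − (25.0)²/167) = 1440 × (10.0 − 3.743) = 1440 × 6.257 = 9011 N.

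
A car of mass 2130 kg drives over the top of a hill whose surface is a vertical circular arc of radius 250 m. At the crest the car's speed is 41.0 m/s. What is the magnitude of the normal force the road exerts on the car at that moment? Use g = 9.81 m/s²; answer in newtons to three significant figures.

At the crest the centripetal acceleration points downward (toward the centre of the arc), so mg − N = mv²/r.
N = m(g − v²/r) = 2130 × (9.81 − (41.0)²/250) = 2130 × (9.81 − 6.724) = 2130 × 3.086 = 6573 N.

6570 N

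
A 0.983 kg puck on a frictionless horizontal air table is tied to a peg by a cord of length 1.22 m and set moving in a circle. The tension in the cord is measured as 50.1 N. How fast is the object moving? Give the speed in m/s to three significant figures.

7.89 m/s

T = m v²/r ⇒ v = √(T r / m) = √(50.1 × 1.22 / 0.983) = √62.18 = 7.885 m/s.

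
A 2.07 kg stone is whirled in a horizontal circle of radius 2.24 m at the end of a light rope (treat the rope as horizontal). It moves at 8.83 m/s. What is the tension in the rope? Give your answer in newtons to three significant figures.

The tension is the only horizontal force, so it supplies the full centripetal force: T = m v²/r = 2.07 × (8.830)²/2.24 = 2.07 × 77.97/2.24 = 72.05 N.

72.1 N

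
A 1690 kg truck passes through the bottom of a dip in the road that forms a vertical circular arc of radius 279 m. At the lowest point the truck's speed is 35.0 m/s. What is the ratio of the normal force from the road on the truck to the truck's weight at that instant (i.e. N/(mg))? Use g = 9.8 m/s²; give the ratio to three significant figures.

At the bottom, N − mg = mv²/r, so N = m(v²/r + g) and N/(mg) = v²/(rg) + 1 = (35.0)²/(279 × 9.8) + 1 = 0.4480 + 1 = 1.448.

1.45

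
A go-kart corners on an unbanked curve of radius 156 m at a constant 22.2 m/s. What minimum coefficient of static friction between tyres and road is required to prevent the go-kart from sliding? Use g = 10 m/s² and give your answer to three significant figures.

Friction provides the centripetal force: μ_s m g = m v²/r, so μ_s = v²/(g r) = (22.20)²/(10.0 × 156) = 492.8/1560 = 0.3159.

0.316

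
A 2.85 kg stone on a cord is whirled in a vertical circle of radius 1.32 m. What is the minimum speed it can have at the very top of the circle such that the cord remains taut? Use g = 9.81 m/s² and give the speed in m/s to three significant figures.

At the highest point the centre is directly below, so both the weight and T act inward: T + mg = mv²/r.
At minimum speed T → 0, so mg = mv_min²/r ⇒ v_min = √(g r) = √(9.81 × 1.32) = 3.598 m/s.

3.60 m/s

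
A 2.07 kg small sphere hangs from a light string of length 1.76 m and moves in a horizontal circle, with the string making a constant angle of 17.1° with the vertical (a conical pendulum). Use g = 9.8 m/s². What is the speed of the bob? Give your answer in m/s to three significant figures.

The radius of the circle is r = L sinθ = 1.76 × sin 17.1° = 0.5175 m.
Horizontally T sinθ = mv²/r and vertically T cosθ = mg, so tanθ = v²/(rg).
v = √(r g tanθ) = √(0.5175 × 9.8 × 0.3076) = √1.560 = 1.249 m/s.

1.25 m/s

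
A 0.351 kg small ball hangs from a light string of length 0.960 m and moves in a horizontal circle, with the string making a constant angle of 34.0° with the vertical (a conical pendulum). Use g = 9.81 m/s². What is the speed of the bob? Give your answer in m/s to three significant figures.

1.88 m/s

The radius of the circle is r = L sinθ = 0.960 × sin 34.0° = 0.5368 m.
Horizontally T sinθ = mv²/r and vertically T cosθ = mg, so tanθ = v²/(rg).
v = √(r g tanθ) = √(0.5368 × 9.81 × 0.6745) = √3.552 = 1.885 m/s.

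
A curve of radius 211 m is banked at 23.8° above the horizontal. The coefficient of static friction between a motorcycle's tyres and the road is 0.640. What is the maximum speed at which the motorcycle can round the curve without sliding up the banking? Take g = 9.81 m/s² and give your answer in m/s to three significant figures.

At the maximum speed, friction acts down the slope at its limiting value f = μN. Radially (horizontal, toward centre): N sinθ + μN cosθ = mv²/r. Vertically: N cosθ − μN sinθ = mg.
Dividing: v² = r g (sinθ + μcosθ)/(cosθ − μsinθ).
sinθ + μcosθ = 0.4035 + 0.640×0.9150 = 0.9891; cosθ − μsinθ = 0.9150 − 0.640×0.4035 = 0.6567.
v² = 211 × 9.81 × 0.9891/0.6567 = 3118 m²/s², so v = 55.84 m/s.

55.8 m/s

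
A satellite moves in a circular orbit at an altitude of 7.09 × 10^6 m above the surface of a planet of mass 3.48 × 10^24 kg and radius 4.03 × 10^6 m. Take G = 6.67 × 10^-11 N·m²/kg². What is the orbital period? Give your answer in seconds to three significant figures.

r = R + h = 4.03 × 10^6 + 7.09 × 10^6 = 1.112 × 10^7 m. Gravity provides the centripetal force: G M m / r² = m v² / r ⇒ v = √(GM/r) = 4569 m/s.
T = 2πr/v = 2π × 1.112 × 10^7 / 4569 = 15290 s.

15300 s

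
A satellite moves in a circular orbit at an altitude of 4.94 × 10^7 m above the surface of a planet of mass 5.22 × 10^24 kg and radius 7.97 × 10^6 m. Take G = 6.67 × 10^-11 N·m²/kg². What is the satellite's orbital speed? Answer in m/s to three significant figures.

2460 m/s

Orbital radius r = R + h = 7.97 × 10^6 + 4.94 × 10^7 = 5.737 × 10^7 m.
Gravity supplies the centripetal force: G M m / r² = m v² / r, so v = √(GM/r).
v = √(6.67 × 10^-11 × 5.22 × 10^24 / 5.737 × 10^7) = √(6.069 × 10^6) = 2464 m/s.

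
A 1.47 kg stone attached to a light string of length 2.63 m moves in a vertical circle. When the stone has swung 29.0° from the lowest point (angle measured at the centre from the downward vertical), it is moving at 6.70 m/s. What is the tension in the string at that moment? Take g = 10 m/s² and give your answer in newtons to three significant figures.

Take the radial direction toward the centre of the circle as positive. The component of the weight along the string toward the centre is −mg cos φ (φ measured from the bottom), so Newton's second law along the string gives T − mg cos φ = m v²/r.
cos 29.0° = 0.8746, so T = m(v²/r + g cos φ) = 1.47 × ((6.70)²/2.63 + 10.0 × 0.8746) = 1.47 × (17.07 + (8.746)) = 1.47 × 25.81 = 37.95 N.

37.9 N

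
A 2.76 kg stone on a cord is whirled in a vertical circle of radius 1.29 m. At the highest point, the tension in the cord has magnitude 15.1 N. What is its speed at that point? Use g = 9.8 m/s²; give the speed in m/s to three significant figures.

4.44 m/s

At the top, T + mg = mv²/r, so v = √(r(T/m + g)) = √(1.29 × (15.1/2.76 + 9.8)) = √(1.29 × 15.27) = √19.70 = 4.438 m/s.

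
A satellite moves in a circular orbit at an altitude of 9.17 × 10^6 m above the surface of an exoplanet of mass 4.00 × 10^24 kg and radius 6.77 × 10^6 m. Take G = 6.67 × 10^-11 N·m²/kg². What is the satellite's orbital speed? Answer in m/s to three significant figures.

4090 m/s

Orbital radius r = R + h = 6.77 × 10^6 + 9.17 × 10^6 = 1.594 × 10^7 m.
Gravity supplies the centripetal force: G M m / r² = m v² / r, so v = √(GM/r).
v = √(6.67 × 10^-11 × 4.00 × 10^24 / 1.594 × 10^7) = √(1.674 × 10^7) = 4091 m/s.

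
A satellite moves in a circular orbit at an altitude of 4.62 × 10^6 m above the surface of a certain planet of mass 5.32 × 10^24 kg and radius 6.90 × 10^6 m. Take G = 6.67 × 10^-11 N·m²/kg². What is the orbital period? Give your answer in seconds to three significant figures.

r = R + h = 6.90 × 10^6 + 4.62 × 10^6 = 1.152 × 10^7 m. Gravity provides the centripetal force: G M m / r² = m v² / r ⇒ v = √(GM/r) = 5550 m/s.
T = 2πr/v = 2π × 1.152 × 10^7 / 5550 = 13040 s.

13000 s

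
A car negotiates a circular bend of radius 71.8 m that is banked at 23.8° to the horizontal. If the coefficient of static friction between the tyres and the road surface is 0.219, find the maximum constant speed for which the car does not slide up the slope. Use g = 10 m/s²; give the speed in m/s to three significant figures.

22.9 m/s

At the maximum speed, friction acts down the slope at its limiting value f = μN. Radially (horizontal, toward centre): N sinθ + μN cosθ = mv²/r. Vertically: N cosθ − μN sinθ = mg.
Dividing: v² = r g (sinθ + μcosθ)/(cosθ − μsinθ).
sinθ + μcosθ = 0.4035 + 0.219×0.9150 = 0.6039; cosθ − μsinθ = 0.9150 − 0.219×0.4035 = 0.8266.
v² = 71.8 × 10.0 × 0.6039/0.8266 = 524.6 m²/s², so v = 22.90 m/s.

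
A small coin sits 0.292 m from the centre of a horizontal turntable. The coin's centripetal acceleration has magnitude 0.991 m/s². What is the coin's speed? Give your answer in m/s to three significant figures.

a_c = v²/r ⇒ v = √(a_c · r) = √(0.991 × 0.292) = √0.2894 = 0.5379 m/s.

0.538 m/s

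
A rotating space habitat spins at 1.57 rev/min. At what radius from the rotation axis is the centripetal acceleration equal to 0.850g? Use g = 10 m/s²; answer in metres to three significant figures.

314 m

ω = 1.57 rev/min × 2π/60 = 0.1644 rad/s.
a_c = ω²r = 0.850g ⇒ r = 0.850 × 10.0 / (0.1644)² = 8.500/0.02703 = 314.5 m.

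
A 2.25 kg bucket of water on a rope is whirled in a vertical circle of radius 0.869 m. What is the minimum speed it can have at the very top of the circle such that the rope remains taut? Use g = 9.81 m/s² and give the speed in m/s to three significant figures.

2.92 m/s

At the highest point the centre is directly below, so both the weight and T act inward: T + mg = mv²/r.
At minimum speed T → 0, so mg = mv_min²/r ⇒ v_min = √(g r) = √(9.81 × 0.869) = 2.920 m/s.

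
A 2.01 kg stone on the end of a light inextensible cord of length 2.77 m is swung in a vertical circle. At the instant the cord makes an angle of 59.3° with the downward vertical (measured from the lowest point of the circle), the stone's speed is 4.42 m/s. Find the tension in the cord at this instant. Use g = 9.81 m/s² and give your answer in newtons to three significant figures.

Take the radial direction toward the centre of the circle as positive. The component of the weight along the string toward the centre is −mg cos φ (φ measured from the bottom), so Newton's second law along the string gives T − mg cos φ = m v²/r.
cos 59.3° = 0.5105, so T = m(v²/r + g cos φ) = 2.01 × ((4.42)²/2.77 + 9.81 × 0.5105) = 2.01 × (7.053 + (5.008)) = 2.01 × 12.06 = 24.24 N.

24.2 N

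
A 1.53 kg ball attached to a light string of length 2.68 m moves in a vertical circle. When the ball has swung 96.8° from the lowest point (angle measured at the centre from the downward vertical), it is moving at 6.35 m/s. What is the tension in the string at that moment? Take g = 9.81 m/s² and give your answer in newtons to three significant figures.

21.2 N

Take the radial direction toward the centre of the circle as positive. The component of the weight along the string toward the centre is −mg cos φ (φ measured from the bottom), so Newton's second law along the string gives T − mg cos φ = m v²/r.
cos 96.8° = -0.1184, so T = m(v²/r + g cos φ) = 1.53 × ((6.35)²/2.68 + 9.81 × -0.1184) = 1.53 × (15.05 + (-1.162)) = 1.53 × 13.88 = 21.24 N.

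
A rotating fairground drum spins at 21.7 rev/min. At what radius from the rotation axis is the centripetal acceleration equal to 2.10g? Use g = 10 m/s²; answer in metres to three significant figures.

ω = 21.7 rev/min × 2π/60 = 2.272 rad/s.
a_c = ω²r = 2.10g ⇒ r = 2.10 × 10.0 / (2.272)² = 21.00/5.164 = 4.067 m.

4.07 m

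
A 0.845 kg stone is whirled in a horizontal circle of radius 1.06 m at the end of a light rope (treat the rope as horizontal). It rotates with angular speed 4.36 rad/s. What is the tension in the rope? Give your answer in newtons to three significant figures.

v = ωr = 4.36 × 1.06 = 4.622 m/s.
The tension is the only horizontal force, so it supplies the full centripetal force: T = m v²/r = 0.845 × (4.622)²/1.06 = 0.845 × 21.36/1.06 = 17.03 N.

17.0 N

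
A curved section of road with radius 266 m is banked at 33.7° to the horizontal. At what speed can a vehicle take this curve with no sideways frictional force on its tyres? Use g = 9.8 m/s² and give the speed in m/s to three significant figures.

On a frictionless banked curve, N sinθ = mv²/r and N cosθ = mg, so tanθ = v²/(rg).
v = √(r g tanθ) = √(266 × 9.8 × tan 33.7°) = √(266 × 9.8 × 0.6669) = √1739 = 41.70 m/s.

41.7 m/s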